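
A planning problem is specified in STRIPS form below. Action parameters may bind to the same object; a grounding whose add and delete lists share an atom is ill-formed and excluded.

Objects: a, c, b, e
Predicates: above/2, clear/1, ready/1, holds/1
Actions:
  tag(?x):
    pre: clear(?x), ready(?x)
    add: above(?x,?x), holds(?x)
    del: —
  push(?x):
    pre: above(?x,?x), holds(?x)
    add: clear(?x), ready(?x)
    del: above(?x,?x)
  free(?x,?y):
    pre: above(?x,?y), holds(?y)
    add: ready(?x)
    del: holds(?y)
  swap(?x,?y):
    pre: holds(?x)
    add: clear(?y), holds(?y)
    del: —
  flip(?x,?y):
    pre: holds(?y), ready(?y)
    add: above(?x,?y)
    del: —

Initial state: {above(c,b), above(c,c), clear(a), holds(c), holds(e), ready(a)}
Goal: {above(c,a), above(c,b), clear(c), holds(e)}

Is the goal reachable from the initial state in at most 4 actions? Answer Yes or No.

1. tag(a)  →  {above(a,a), above(c,b), above(c,c), clear(a), holds(a), holds(c), holds(e), ready(a)}
2. push(c)  →  {above(a,a), above(c,b), clear(a), clear(c), holds(a), holds(c), holds(e), ready(a), ready(c)}
3. flip(c,a)  →  {above(a,a), above(c,a), above(c,b), clear(a), clear(c), holds(a), holds(c), holds(e), ready(a), ready(c)}
optimal plan length = 3; 3 ≤ 4

Yes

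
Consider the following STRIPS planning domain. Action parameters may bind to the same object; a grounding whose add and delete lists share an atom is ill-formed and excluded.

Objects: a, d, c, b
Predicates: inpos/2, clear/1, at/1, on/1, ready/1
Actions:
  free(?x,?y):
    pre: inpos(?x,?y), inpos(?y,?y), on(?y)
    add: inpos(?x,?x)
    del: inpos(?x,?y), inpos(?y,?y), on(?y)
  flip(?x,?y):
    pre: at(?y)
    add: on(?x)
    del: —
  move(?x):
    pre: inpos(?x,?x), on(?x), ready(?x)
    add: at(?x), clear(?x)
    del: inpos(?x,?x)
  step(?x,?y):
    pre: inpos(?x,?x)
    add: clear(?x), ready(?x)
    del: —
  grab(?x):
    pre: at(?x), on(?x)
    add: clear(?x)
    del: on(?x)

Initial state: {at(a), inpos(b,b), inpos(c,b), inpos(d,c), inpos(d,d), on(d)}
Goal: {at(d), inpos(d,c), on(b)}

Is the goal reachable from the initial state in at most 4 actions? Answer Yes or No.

Yes

1. flip(b,a)  →  {at(a), inpos(b,b), inpos(c,b), inpos(d,c), inpos(d,d), on(b), on(d)}
2. step(d,a)  →  {at(a), clear(d), inpos(b,b), inpos(c,b), inpos(d,c), inpos(d,d), on(b), on(d), ready(d)}
3. move(d)  →  {at(a), at(d), clear(d), inpos(b,b), inpos(c,b), inpos(d,c), on(b), on(d), ready(d)}
optimal plan length = 3; 3 ≤ 4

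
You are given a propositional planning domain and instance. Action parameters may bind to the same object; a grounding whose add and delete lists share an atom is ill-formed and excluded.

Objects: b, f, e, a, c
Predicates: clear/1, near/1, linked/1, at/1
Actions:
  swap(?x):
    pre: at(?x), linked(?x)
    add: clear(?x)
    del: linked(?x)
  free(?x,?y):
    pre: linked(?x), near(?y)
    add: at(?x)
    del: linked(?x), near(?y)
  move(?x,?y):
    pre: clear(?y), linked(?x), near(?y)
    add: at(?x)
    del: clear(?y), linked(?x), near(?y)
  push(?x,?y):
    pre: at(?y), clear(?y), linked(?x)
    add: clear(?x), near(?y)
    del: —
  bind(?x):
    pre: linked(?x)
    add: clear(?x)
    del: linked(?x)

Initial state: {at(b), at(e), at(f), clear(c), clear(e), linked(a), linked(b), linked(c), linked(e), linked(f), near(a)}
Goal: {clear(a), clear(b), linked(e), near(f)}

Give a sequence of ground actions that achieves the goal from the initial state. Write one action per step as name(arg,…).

1. swap(b)  →  {at(b), at(e), at(f), clear(b), clear(c), clear(e), linked(a), linked(c), linked(e), linked(f), near(a)}
2. swap(f)  →  {at(b), at(e), at(f), clear(b), clear(c), clear(e), clear(f), linked(a), linked(c), linked(e), near(a)}
3. push(a,f)  →  {at(b), at(e), at(f), clear(a), clear(b), clear(c), clear(e), clear(f), linked(a), linked(c), linked(e), near(a), near(f)}

swap(b); swap(f); push(a,f)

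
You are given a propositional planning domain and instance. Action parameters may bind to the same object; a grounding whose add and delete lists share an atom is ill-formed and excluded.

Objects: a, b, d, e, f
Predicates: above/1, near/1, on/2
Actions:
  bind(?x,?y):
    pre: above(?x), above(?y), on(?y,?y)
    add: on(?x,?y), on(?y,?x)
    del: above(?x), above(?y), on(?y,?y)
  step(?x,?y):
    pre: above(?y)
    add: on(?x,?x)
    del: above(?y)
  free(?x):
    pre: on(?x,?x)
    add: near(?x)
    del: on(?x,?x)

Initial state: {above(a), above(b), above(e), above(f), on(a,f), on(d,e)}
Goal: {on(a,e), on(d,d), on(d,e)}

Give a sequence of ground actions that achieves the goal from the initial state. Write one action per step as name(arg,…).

1. step(a,b)  →  {above(a), above(e), above(f), on(a,a), on(a,f), on(d,e)}
2. bind(e,a)  →  {above(f), on(a,e), on(a,f), on(d,e), on(e,a)}
3. step(d,f)  →  {on(a,e), on(a,f), on(d,d), on(d,e), on(e,a)}

step(a,b); bind(e,a); step(d,f)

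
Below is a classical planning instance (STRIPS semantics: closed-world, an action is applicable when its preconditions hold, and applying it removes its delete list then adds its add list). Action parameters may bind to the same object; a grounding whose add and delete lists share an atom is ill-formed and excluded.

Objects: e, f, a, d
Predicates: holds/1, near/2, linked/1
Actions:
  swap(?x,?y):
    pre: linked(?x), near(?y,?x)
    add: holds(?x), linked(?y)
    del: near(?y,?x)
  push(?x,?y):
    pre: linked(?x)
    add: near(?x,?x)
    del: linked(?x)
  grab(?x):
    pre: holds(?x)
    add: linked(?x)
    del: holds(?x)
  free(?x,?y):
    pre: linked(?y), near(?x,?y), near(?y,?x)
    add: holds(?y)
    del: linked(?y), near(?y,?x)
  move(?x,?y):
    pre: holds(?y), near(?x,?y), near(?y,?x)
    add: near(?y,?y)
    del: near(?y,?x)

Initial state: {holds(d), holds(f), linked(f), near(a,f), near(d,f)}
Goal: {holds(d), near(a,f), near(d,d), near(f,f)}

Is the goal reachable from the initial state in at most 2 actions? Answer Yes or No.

1. swap(f,d)  →  {holds(d), holds(f), linked(d), linked(f), near(a,f)}
2. push(f,e)  →  {holds(d), holds(f), linked(d), near(a,f), near(f,f)}
3. push(d,e)  →  {holds(d), holds(f), near(a,f), near(d,d), near(f,f)}
optimal plan length = 3; 3 > 2

No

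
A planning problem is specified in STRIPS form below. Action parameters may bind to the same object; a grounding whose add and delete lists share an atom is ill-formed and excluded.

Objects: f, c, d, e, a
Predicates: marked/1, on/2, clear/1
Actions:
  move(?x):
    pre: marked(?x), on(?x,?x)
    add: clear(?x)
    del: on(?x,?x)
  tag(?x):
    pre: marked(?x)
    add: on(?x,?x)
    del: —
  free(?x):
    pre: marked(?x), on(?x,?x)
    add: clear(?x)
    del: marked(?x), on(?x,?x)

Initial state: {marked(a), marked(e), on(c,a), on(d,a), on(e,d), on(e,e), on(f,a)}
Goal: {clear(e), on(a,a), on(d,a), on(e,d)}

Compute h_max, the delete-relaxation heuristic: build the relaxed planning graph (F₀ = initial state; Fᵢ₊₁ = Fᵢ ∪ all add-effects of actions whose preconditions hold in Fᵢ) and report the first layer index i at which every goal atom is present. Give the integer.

1

F0 = init (7 atoms)
F1 = F0 ∪ {clear(e), on(a,a)}  (9 atoms)
goal ⊆ F1  ⇒  h_max = 1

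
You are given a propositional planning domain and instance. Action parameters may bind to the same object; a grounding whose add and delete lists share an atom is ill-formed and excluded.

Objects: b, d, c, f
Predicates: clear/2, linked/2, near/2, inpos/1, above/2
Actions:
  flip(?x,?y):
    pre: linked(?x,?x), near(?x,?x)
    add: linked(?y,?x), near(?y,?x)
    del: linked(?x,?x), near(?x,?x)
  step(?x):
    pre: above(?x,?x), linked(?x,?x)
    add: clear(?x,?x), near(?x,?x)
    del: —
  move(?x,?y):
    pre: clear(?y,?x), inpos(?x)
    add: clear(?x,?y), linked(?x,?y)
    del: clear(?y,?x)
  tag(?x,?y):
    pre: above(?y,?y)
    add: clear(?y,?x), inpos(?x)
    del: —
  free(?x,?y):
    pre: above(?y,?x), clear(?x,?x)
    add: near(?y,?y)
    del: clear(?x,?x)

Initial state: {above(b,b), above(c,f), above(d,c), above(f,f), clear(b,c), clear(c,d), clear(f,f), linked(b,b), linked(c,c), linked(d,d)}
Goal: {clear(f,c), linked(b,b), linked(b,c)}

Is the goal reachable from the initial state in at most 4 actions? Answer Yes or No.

1. tag(c,f)  →  {above(b,b), above(c,f), above(d,c), above(f,f), clear(b,c), clear(c,d), clear(f,c), clear(f,f), inpos(c), linked(b,b), linked(c,c), linked(d,d)}
2. free(f,c)  →  {above(b,b), above(c,f), above(d,c), above(f,f), clear(b,c), clear(c,d), clear(f,c), inpos(c), linked(b,b), linked(c,c), linked(d,d), near(c,c)}
3. flip(c,b)  →  {above(b,b), above(c,f), above(d,c), above(f,f), clear(b,c), clear(c,d), clear(f,c), inpos(c), linked(b,b), linked(b,c), linked(d,d), near(b,c)}
optimal plan length = 3; 3 ≤ 4

Yes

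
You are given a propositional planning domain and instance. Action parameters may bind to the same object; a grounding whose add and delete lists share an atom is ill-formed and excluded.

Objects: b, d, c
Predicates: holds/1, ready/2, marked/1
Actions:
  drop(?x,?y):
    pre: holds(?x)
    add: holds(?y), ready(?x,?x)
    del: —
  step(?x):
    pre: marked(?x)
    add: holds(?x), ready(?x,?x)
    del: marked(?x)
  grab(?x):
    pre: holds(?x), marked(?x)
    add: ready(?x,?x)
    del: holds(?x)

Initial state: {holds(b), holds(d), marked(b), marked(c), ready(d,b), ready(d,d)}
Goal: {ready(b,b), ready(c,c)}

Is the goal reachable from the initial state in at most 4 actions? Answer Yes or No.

1. drop(b,b)  →  {holds(b), holds(d), marked(b), marked(c), ready(b,b), ready(d,b), ready(d,d)}
2. step(c)  →  {holds(b), holds(c), holds(d), marked(b), ready(b,b), ready(c,c), ready(d,b), ready(d,d)}
optimal plan length = 2; 2 ≤ 4

Yes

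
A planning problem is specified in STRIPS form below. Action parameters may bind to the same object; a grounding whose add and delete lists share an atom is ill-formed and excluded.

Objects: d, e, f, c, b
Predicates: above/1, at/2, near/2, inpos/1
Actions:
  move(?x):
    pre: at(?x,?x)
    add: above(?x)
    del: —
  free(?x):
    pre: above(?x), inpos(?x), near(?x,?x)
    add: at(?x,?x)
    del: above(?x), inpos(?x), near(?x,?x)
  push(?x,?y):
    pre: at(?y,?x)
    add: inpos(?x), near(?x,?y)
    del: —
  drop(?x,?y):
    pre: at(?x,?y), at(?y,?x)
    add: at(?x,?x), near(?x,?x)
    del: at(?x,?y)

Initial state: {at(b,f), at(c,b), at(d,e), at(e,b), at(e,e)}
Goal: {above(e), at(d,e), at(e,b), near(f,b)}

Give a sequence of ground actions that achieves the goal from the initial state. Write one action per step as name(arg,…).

1. move(e)  →  {above(e), at(b,f), at(c,b), at(d,e), at(e,b), at(e,e)}
2. push(f,b)  →  {above(e), at(b,f), at(c,b), at(d,e), at(e,b), at(e,e), inpos(f), near(f,b)}

move(e); push(f,b)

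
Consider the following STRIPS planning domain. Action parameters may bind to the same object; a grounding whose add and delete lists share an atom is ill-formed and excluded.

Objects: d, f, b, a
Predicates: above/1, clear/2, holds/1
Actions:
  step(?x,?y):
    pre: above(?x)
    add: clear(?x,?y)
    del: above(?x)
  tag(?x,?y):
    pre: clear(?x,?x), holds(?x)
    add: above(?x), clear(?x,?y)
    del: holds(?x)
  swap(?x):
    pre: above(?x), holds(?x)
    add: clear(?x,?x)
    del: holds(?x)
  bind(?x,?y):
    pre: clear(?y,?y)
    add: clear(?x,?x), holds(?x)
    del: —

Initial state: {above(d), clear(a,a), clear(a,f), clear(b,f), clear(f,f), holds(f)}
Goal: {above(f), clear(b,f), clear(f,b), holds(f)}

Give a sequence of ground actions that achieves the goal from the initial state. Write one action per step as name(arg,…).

1. tag(f,b)  →  {above(d), above(f), clear(a,a), clear(a,f), clear(b,f), clear(f,b), clear(f,f)}
2. bind(f,f)  →  {above(d), above(f), clear(a,a), clear(a,f), clear(b,f), clear(f,b), clear(f,f), holds(f)}

tag(f,b); bind(f,f)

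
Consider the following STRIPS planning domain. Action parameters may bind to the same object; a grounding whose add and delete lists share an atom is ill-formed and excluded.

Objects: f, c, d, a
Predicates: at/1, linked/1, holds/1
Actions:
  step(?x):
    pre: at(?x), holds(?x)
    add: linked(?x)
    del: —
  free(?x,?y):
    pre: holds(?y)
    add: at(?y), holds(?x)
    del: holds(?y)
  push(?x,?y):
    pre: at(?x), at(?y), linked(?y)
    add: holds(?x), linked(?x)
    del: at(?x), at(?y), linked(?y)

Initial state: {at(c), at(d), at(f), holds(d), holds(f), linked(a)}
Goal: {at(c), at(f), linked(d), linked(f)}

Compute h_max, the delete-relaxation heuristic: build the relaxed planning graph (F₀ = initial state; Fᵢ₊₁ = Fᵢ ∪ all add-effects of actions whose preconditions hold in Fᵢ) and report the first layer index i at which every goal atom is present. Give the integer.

F0 = init (6 atoms)
F1 = F0 ∪ {holds(a), holds(c), linked(d), linked(f)}  (10 atoms)
goal ⊆ F1  ⇒  h_max = 1

1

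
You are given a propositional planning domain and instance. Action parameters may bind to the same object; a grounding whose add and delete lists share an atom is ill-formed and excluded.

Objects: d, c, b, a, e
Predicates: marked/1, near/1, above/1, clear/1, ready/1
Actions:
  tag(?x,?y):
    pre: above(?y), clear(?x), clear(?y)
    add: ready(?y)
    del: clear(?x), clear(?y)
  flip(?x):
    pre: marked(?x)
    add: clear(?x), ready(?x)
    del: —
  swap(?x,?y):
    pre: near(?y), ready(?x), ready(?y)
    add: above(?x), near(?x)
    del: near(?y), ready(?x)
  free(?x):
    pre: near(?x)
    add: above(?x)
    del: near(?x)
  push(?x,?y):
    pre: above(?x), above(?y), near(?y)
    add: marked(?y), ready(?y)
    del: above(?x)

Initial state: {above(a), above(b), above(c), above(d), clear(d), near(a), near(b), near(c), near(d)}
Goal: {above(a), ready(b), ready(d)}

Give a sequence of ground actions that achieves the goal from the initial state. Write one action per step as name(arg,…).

1. tag(d,d)  →  {above(a), above(b), above(c), above(d), near(a), near(b), near(c), near(d), ready(d)}
2. push(d,b)  →  {above(a), above(b), above(c), marked(b), near(a), near(b), near(c), near(d), ready(b), ready(d)}

tag(d,d); push(d,b)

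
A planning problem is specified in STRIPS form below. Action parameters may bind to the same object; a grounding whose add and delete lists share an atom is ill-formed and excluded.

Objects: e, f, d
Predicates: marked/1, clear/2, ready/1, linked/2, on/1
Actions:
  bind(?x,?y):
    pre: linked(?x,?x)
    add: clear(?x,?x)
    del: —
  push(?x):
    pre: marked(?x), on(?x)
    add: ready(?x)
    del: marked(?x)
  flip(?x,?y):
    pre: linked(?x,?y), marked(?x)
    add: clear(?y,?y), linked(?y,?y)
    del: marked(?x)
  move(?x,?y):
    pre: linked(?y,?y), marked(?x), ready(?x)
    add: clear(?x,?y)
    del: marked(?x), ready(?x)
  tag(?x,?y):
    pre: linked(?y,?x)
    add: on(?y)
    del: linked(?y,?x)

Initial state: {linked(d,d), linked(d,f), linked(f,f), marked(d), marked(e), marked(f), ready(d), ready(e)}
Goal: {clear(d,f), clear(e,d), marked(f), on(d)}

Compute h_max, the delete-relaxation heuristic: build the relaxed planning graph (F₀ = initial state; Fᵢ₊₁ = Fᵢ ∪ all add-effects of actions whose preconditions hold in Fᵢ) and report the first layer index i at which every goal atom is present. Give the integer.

F0 = init (8 atoms)
F1 = F0 ∪ {clear(d,d), clear(d,f), clear(e,d), clear(e,f), clear(f,f), on(d), on(f)}  (15 atoms)
goal ⊆ F1  ⇒  h_max = 1

1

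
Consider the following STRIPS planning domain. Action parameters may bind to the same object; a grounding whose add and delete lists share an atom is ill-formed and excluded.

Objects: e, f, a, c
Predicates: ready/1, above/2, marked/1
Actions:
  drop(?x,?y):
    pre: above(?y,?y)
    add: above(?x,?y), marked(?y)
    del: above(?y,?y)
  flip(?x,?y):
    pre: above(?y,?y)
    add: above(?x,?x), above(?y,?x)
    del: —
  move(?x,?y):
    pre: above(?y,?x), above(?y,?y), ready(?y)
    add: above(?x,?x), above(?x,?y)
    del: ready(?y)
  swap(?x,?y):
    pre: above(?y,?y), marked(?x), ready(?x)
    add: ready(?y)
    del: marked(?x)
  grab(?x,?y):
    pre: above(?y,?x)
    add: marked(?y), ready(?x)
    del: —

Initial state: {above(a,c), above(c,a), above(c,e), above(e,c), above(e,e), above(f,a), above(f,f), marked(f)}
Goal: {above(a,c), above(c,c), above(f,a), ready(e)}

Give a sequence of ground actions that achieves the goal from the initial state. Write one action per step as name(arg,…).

flip(c,e); grab(e,e)

1. flip(c,e)  →  {above(a,c), above(c,a), above(c,c), above(c,e), above(e,c), above(e,e), above(f,a), above(f,f), marked(f)}
2. grab(e,e)  →  {above(a,c), above(c,a), above(c,c), above(c,e), above(e,c), above(e,e), above(f,a), above(f,f), marked(e), marked(f), ready(e)}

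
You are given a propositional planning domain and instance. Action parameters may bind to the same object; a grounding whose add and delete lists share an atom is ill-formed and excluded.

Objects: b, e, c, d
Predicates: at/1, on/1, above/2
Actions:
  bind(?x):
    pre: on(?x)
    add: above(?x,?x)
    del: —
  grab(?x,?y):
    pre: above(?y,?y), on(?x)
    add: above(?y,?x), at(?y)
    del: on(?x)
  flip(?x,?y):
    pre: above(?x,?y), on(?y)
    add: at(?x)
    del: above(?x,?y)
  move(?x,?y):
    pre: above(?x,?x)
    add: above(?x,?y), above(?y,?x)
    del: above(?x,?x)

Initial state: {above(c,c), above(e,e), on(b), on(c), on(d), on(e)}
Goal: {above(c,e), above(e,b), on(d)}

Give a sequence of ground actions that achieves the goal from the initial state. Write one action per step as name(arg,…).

grab(b,e); grab(e,c)

1. grab(b,e)  →  {above(c,c), above(e,b), above(e,e), at(e), on(c), on(d), on(e)}
2. grab(e,c)  →  {above(c,c), above(c,e), above(e,b), above(e,e), at(c), at(e), on(c), on(d)}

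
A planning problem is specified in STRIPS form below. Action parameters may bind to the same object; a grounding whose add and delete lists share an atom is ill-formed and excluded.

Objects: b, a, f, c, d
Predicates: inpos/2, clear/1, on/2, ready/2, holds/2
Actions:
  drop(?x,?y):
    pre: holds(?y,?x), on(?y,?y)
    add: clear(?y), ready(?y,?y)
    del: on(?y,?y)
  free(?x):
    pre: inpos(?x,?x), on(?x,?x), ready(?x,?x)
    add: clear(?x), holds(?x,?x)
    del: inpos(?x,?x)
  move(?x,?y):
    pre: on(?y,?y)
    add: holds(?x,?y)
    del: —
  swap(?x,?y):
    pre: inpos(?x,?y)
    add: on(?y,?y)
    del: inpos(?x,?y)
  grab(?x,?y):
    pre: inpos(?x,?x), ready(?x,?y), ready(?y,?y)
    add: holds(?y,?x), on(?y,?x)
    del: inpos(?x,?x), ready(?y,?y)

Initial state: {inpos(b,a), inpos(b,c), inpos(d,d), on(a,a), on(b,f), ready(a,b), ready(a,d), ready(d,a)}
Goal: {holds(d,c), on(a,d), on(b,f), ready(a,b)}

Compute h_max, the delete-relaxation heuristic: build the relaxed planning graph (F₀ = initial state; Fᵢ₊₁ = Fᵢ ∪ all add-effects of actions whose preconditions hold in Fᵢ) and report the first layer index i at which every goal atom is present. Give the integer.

3

F0 = init (8 atoms)
F1 = F0 ∪ {holds(a,a), holds(b,a), holds(c,a), holds(d,a), holds(f,a), on(c,c), on(d,d)}  (15 atoms)
F2 = F1 ∪ {clear(a), clear(c), clear(d), holds(a,c), holds(a,d), holds(b,c), holds(b,d), holds(c,c), holds(c,d), holds(d,c), holds(d,d), holds(f,c), holds(f,d), ready(a,a), ready(c,c), ready(d,d)}  (31 atoms)
F3 = F2 ∪ {on(a,d)}  (32 atoms)
goal ⊆ F3  ⇒  h_max = 3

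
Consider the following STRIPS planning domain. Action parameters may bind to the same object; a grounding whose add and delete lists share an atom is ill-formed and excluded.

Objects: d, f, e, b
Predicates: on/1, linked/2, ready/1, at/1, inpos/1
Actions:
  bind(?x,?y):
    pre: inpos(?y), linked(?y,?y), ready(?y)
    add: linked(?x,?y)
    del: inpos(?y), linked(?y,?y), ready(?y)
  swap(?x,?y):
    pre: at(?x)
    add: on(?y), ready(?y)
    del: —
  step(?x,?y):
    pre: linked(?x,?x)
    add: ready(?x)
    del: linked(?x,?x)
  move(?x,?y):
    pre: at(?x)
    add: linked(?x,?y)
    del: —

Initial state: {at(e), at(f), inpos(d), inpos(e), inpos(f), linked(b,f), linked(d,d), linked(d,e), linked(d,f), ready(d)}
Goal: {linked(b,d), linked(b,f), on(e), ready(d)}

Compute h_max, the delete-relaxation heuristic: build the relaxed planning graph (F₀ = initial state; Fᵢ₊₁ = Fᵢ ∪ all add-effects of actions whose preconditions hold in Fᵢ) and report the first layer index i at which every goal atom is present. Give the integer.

1

F0 = init (10 atoms)
F1 = F0 ∪ {linked(b,d), linked(e,b), linked(e,d), linked(e,e), linked(e,f), linked(f,b), linked(f,d), linked(f,e), linked(f,f), on(b), on(d), on(e), on(f), ready(b), ready(e), ready(f)}  (26 atoms)
goal ⊆ F1  ⇒  h_max = 1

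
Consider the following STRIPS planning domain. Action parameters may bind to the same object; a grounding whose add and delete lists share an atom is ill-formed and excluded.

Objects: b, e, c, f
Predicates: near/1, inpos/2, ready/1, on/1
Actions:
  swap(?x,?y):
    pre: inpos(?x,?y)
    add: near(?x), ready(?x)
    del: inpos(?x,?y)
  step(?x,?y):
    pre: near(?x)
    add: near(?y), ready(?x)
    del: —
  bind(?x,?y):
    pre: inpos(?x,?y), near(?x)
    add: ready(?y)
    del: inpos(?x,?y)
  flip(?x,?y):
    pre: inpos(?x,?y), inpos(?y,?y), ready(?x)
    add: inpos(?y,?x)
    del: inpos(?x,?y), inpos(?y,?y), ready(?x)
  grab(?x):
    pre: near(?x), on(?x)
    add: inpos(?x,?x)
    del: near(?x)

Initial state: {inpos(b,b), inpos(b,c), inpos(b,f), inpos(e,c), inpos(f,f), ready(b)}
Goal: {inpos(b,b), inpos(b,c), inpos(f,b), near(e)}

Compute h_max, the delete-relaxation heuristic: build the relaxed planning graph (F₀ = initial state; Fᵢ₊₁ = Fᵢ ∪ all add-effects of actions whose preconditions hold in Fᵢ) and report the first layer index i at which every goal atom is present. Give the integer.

1

F0 = init (6 atoms)
F1 = F0 ∪ {inpos(f,b), near(b), near(e), near(f), ready(e), ready(f)}  (12 atoms)
goal ⊆ F1  ⇒  h_max = 1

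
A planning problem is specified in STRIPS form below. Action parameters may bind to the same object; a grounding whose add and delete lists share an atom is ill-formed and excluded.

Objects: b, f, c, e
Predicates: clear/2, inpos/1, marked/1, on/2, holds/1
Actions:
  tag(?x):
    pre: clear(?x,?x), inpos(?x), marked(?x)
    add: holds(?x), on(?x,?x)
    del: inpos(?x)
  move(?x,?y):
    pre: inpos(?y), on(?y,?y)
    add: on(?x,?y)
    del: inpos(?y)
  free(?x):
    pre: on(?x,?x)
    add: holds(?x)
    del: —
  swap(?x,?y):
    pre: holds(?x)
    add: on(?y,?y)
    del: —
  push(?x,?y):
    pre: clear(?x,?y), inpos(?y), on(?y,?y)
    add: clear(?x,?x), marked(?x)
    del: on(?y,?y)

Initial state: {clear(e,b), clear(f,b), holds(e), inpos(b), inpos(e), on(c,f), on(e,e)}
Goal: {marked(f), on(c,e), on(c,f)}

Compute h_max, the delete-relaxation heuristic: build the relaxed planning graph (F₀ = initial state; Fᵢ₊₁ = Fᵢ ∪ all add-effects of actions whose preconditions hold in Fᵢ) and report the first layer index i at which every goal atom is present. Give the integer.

F0 = init (7 atoms)
F1 = F0 ∪ {on(b,b), on(b,e), on(c,c), on(c,e), on(f,e), on(f,f)}  (13 atoms)
F2 = F1 ∪ {clear(e,e), clear(f,f), holds(b), holds(c), holds(f), marked(e), marked(f), on(c,b), on(e,b), on(f,b)}  (23 atoms)
goal ⊆ F2  ⇒  h_max = 2

2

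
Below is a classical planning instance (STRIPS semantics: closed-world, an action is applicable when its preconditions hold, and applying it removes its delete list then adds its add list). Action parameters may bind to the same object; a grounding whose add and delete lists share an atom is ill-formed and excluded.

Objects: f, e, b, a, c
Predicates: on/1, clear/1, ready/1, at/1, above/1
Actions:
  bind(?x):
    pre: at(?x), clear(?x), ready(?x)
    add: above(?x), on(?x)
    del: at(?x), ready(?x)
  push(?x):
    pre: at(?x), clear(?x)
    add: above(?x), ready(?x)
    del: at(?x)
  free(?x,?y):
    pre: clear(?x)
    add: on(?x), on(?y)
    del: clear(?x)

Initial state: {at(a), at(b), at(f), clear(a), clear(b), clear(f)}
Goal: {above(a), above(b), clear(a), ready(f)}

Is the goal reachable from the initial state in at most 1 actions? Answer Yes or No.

No

1. push(f)  →  {above(f), at(a), at(b), clear(a), clear(b), clear(f), ready(f)}
2. push(b)  →  {above(b), above(f), at(a), clear(a), clear(b), clear(f), ready(b), ready(f)}
3. push(a)  →  {above(a), above(b), above(f), clear(a), clear(b), clear(f), ready(a), ready(b), ready(f)}
optimal plan length = 3; 3 > 1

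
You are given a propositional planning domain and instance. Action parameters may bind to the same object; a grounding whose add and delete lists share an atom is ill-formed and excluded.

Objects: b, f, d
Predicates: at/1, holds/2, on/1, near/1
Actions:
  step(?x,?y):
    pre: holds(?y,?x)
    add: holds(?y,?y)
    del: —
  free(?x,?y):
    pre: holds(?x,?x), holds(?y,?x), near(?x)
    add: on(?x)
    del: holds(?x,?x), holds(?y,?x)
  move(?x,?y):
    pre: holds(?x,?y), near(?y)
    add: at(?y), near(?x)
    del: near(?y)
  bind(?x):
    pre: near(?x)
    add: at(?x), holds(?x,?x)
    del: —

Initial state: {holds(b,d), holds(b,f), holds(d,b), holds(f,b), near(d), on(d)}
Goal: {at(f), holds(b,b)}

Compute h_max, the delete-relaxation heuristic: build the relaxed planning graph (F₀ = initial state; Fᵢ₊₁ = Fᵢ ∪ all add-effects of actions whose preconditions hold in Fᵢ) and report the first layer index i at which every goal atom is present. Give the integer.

3

F0 = init (6 atoms)
F1 = F0 ∪ {at(d), holds(b,b), holds(d,d), holds(f,f), near(b)}  (11 atoms)
F2 = F1 ∪ {at(b), near(f), on(b)}  (14 atoms)
F3 = F2 ∪ {at(f), on(f)}  (16 atoms)
goal ⊆ F3  ⇒  h_max = 3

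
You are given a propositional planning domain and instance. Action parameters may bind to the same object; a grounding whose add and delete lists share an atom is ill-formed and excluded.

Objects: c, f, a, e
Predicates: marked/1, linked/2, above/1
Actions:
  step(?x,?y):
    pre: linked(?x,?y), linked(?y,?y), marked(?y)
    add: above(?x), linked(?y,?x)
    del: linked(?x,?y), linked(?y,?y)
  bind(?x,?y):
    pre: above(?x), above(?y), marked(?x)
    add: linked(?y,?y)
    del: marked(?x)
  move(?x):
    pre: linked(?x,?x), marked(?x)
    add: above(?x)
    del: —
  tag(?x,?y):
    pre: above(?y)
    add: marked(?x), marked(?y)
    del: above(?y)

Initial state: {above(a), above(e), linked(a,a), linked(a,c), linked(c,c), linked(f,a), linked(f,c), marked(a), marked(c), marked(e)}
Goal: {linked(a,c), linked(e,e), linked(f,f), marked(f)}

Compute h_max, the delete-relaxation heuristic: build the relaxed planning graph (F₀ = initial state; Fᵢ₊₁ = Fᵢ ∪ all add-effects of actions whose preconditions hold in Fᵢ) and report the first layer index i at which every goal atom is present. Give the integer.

F0 = init (10 atoms)
F1 = F0 ∪ {above(c), above(f), linked(a,f), linked(c,a), linked(c,f), linked(e,e), marked(f)}  (17 atoms)
F2 = F1 ∪ {linked(f,f)}  (18 atoms)
goal ⊆ F2  ⇒  h_max = 2

2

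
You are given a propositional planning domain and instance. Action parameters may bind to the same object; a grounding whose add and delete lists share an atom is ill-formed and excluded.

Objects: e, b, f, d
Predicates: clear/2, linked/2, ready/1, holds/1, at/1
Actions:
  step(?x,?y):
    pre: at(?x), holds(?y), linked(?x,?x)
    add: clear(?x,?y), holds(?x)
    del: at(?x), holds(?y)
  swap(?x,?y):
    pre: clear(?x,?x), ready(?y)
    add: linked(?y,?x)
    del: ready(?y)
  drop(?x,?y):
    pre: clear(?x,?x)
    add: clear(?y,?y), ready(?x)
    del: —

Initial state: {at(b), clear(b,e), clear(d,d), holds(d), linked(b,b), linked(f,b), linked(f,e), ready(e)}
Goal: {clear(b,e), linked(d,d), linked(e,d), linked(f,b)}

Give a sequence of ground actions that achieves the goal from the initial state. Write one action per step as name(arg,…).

1. swap(d,e)  →  {at(b), clear(b,e), clear(d,d), holds(d), linked(b,b), linked(e,d), linked(f,b), linked(f,e)}
2. drop(d,e)  →  {at(b), clear(b,e), clear(d,d), clear(e,e), holds(d), linked(b,b), linked(e,d), linked(f,b), linked(f,e), ready(d)}
3. swap(d,d)  →  {at(b), clear(b,e), clear(d,d), clear(e,e), holds(d), linked(b,b), linked(d,d), linked(e,d), linked(f,b), linked(f,e)}

swap(d,e); drop(d,e); swap(d,d)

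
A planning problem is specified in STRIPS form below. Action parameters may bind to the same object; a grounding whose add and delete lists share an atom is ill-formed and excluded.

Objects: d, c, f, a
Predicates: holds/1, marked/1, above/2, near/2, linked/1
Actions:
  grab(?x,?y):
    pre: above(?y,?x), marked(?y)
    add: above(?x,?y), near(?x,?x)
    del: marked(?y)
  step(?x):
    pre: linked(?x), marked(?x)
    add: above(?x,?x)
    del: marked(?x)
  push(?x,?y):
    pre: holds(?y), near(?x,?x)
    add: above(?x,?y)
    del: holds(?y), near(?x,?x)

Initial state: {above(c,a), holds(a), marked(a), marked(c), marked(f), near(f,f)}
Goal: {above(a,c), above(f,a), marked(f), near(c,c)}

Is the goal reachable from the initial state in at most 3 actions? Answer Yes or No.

1. grab(a,c)  →  {above(a,c), above(c,a), holds(a), marked(a), marked(f), near(a,a), near(f,f)}
2. grab(c,a)  →  {above(a,c), above(c,a), holds(a), marked(f), near(a,a), near(c,c), near(f,f)}
3. push(f,a)  →  {above(a,c), above(c,a), above(f,a), marked(f), near(a,a), near(c,c)}
optimal plan length = 3; 3 ≤ 3

Yes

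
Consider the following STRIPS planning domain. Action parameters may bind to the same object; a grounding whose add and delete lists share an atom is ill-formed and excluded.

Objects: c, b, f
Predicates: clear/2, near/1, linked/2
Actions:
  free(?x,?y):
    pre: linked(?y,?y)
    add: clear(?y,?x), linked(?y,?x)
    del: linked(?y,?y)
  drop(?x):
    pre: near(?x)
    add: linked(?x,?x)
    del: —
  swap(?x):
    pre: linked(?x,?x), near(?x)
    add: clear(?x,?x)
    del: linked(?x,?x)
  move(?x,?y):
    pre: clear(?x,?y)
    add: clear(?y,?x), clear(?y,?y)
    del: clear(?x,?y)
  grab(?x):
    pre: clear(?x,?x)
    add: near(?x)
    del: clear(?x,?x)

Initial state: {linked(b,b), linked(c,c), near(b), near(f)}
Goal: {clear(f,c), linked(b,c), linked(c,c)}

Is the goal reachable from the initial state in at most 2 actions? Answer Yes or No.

No

1. free(c,b)  →  {clear(b,c), linked(b,c), linked(c,c), near(b), near(f)}
2. drop(f)  →  {clear(b,c), linked(b,c), linked(c,c), linked(f,f), near(b), near(f)}
3. free(c,f)  →  {clear(b,c), clear(f,c), linked(b,c), linked(c,c), linked(f,c), near(b), near(f)}
optimal plan length = 3; 3 > 2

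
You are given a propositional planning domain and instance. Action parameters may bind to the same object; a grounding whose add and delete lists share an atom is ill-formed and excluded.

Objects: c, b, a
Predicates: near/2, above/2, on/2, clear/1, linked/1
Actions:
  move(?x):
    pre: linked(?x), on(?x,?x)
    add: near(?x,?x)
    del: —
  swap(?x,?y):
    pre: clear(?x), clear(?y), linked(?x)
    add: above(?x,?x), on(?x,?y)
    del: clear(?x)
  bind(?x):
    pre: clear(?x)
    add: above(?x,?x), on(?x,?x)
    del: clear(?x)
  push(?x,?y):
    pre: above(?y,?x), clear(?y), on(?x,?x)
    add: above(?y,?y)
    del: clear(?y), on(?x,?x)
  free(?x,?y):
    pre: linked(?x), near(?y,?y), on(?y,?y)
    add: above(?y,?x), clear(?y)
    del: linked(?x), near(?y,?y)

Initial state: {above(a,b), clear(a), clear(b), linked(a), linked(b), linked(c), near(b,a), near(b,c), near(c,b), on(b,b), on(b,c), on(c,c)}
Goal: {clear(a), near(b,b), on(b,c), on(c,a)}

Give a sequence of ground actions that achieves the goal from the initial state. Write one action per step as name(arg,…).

move(c); move(b); free(b,c); swap(c,a)

1. move(c)  →  {above(a,b), clear(a), clear(b), linked(a), linked(b), linked(c), near(b,a), near(b,c), near(c,b), near(c,c), on(b,b), on(b,c), on(c,c)}
2. move(b)  →  {above(a,b), clear(a), clear(b), linked(a), linked(b), linked(c), near(b,a), near(b,b), near(b,c), near(c,b), near(c,c), on(b,b), on(b,c), on(c,c)}
3. free(b,c)  →  {above(a,b), above(c,b), clear(a), clear(b), clear(c), linked(a), linked(c), near(b,a), near(b,b), near(b,c), near(c,b), on(b,b), on(b,c), on(c,c)}
4. swap(c,a)  →  {above(a,b), above(c,b), above(c,c), clear(a), clear(b), linked(a), linked(c), near(b,a), near(b,b), near(b,c), near(c,b), on(b,b), on(b,c), on(c,a), on(c,c)}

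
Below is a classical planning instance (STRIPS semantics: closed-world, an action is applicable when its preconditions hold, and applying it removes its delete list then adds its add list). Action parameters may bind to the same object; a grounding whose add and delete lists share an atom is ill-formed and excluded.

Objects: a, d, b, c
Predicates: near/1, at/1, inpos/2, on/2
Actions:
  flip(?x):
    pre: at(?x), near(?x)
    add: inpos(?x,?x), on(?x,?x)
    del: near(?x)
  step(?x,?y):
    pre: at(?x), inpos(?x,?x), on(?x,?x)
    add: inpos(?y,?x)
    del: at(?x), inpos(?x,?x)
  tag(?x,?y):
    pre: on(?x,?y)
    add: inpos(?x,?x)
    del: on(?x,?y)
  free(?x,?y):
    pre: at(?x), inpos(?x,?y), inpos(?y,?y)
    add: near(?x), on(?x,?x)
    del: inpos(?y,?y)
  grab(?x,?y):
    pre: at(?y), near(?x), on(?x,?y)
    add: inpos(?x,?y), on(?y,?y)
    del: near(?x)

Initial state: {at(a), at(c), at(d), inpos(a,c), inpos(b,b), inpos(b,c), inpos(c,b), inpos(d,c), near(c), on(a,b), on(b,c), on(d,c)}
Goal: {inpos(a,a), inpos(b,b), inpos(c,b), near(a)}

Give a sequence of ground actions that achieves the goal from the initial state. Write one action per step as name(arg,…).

1. flip(c)  →  {at(a), at(c), at(d), inpos(a,c), inpos(b,b), inpos(b,c), inpos(c,b), inpos(c,c), inpos(d,c), on(a,b), on(b,c), on(c,c), on(d,c)}
2. tag(a,b)  →  {at(a), at(c), at(d), inpos(a,a), inpos(a,c), inpos(b,b), inpos(b,c), inpos(c,b), inpos(c,c), inpos(d,c), on(b,c), on(c,c), on(d,c)}
3. free(a,c)  →  {at(a), at(c), at(d), inpos(a,a), inpos(a,c), inpos(b,b), inpos(b,c), inpos(c,b), inpos(d,c), near(a), on(a,a), on(b,c), on(c,c), on(d,c)}

flip(c); tag(a,b); free(a,c)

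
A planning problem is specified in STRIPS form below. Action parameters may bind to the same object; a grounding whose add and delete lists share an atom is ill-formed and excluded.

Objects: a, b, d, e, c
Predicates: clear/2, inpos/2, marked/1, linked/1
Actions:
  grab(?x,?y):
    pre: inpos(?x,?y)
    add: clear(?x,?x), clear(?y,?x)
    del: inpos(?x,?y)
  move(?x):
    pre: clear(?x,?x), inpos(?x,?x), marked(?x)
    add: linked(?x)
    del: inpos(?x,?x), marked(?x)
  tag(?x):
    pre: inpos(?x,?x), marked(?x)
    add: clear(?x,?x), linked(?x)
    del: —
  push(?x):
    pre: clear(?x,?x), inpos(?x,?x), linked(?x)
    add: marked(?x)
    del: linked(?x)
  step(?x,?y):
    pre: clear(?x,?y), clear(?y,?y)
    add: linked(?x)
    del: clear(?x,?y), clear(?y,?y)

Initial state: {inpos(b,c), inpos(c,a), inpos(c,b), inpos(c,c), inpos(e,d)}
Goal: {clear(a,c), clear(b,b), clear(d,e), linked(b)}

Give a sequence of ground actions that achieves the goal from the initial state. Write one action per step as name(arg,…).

1. grab(b,c)  →  {clear(b,b), clear(c,b), inpos(c,a), inpos(c,b), inpos(c,c), inpos(e,d)}
2. grab(e,d)  →  {clear(b,b), clear(c,b), clear(d,e), clear(e,e), inpos(c,a), inpos(c,b), inpos(c,c)}
3. grab(c,a)  →  {clear(a,c), clear(b,b), clear(c,b), clear(c,c), clear(d,e), clear(e,e), inpos(c,b), inpos(c,c)}
4. grab(c,b)  →  {clear(a,c), clear(b,b), clear(b,c), clear(c,b), clear(c,c), clear(d,e), clear(e,e), inpos(c,c)}
5. step(b,c)  →  {clear(a,c), clear(b,b), clear(c,b), clear(d,e), clear(e,e), inpos(c,c), linked(b)}

grab(b,c); grab(e,d); grab(c,a); grab(c,b); step(b,c)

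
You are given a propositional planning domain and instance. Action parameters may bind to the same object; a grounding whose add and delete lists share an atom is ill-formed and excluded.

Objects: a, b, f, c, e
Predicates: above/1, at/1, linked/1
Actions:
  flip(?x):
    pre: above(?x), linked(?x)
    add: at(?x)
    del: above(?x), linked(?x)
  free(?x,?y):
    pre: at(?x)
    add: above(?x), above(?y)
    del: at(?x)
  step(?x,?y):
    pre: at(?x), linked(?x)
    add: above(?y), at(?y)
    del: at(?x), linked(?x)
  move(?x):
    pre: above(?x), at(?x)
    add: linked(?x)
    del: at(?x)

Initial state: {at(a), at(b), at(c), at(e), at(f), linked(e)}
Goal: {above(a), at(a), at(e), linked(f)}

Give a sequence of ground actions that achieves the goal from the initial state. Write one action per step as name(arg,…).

free(b,a); free(c,f); move(f)

1. free(b,a)  →  {above(a), above(b), at(a), at(c), at(e), at(f), linked(e)}
2. free(c,f)  →  {above(a), above(b), above(c), above(f), at(a), at(e), at(f), linked(e)}
3. move(f)  →  {above(a), above(b), above(c), above(f), at(a), at(e), linked(e), linked(f)}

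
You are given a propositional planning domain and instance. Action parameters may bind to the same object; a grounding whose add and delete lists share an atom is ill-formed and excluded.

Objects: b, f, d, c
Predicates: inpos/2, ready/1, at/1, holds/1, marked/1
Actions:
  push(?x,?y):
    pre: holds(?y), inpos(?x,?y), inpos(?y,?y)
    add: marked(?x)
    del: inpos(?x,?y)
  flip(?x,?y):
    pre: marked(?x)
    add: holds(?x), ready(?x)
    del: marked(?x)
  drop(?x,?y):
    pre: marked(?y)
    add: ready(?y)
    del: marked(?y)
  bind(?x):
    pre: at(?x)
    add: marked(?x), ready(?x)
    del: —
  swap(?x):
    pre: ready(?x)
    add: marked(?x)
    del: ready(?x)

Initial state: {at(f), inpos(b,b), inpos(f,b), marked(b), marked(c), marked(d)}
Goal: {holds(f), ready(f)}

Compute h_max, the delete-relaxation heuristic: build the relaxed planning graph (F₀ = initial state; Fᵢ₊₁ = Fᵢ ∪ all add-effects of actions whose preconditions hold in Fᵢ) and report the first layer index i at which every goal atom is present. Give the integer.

F0 = init (6 atoms)
F1 = F0 ∪ {holds(b), holds(c), holds(d), marked(f), ready(b), ready(c), ready(d), ready(f)}  (14 atoms)
F2 = F1 ∪ {holds(f)}  (15 atoms)
goal ⊆ F2  ⇒  h_max = 2

2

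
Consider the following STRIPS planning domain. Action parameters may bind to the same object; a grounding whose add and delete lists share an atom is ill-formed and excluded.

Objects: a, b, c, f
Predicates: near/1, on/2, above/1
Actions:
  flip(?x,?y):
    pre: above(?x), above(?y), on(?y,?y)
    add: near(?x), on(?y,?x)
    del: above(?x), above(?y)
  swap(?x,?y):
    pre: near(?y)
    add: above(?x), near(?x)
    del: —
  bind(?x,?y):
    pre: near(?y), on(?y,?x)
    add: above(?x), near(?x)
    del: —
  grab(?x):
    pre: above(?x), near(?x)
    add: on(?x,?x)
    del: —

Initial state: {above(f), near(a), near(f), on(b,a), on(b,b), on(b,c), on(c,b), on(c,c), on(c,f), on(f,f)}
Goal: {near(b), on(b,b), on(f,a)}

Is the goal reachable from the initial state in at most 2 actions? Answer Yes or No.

No

1. swap(a,a)  →  {above(a), above(f), near(a), near(f), on(b,a), on(b,b), on(b,c), on(c,b), on(c,c), on(c,f), on(f,f)}
2. flip(a,f)  →  {near(a), near(f), on(b,a), on(b,b), on(b,c), on(c,b), on(c,c), on(c,f), on(f,a), on(f,f)}
3. swap(b,a)  →  {above(b), near(a), near(b), near(f), on(b,a), on(b,b), on(b,c), on(c,b), on(c,c), on(c,f), on(f,a), on(f,f)}
optimal plan length = 3; 3 > 2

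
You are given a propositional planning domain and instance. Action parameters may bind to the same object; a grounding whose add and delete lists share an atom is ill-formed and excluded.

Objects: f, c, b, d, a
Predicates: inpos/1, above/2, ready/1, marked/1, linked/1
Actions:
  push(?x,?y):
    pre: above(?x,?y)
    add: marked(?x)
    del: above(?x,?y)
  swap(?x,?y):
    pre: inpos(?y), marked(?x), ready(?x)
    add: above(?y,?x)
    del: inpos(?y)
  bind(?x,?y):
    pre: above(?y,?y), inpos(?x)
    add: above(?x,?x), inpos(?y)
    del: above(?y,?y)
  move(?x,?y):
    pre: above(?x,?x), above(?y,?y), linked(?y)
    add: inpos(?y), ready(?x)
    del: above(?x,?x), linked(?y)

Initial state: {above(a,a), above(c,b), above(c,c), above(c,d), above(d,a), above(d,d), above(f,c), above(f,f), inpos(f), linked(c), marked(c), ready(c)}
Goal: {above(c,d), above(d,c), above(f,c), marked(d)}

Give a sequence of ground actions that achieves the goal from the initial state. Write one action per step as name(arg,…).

1. push(d,a)  →  {above(a,a), above(c,b), above(c,c), above(c,d), above(d,d), above(f,c), above(f,f), inpos(f), linked(c), marked(c), marked(d), ready(c)}
2. bind(f,d)  →  {above(a,a), above(c,b), above(c,c), above(c,d), above(f,c), above(f,f), inpos(d), inpos(f), linked(c), marked(c), marked(d), ready(c)}
3. swap(c,d)  →  {above(a,a), above(c,b), above(c,c), above(c,d), above(d,c), above(f,c), above(f,f), inpos(f), linked(c), marked(c), marked(d), ready(c)}

push(d,a); bind(f,d); swap(c,d)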